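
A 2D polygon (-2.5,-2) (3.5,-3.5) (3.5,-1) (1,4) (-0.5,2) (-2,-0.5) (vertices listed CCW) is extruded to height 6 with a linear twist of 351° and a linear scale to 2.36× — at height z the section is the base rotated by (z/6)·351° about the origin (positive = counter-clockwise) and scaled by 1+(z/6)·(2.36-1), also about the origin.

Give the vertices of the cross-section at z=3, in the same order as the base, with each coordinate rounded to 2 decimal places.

t = z/height = 3/6 = 0.5
s = 1 + (scale-1)·z/height = 1 + (2.36-1)·3/6 = 1.680000
θ = twist·z/height = 351°·3/6 = 175.5000° = 3.063053 rad
cos θ = -0.996917, sin θ = 0.078459 (intermediates below are computed at full precision and shown rounded to 5 d.p.)
v1: (-2.5,-2) → rotate → (2.64921,1.79769) → ×s → (4.45068,3.02011) → (4.45,3.02)
v2: (3.5,-3.5) → rotate → (-3.21460,3.76382) → ×s → (-5.40053,6.32321) → (-5.40,6.32)
v3: (3.5,-1) → rotate → (-3.41075,1.27152) → ×s → (-5.73006,2.13616) → (-5.73,2.14)
v4: (1,4) → rotate → (-1.31075,-3.90921) → ×s → (-2.20207,-6.56747) → (-2.20,-6.57)
v5: (-0.5,2) → rotate → (0.34154,-2.03306) → ×s → (0.57379,-3.41555) → (0.57,-3.42)
v6: (-2,-0.5) → rotate → (2.03306,0.34154) → ×s → (3.41555,0.57379) → (3.42,0.57)

Cross-section at z=3: (4.45,3.02) (-5.40,6.32) (-5.73,2.14) (-2.20,-6.57) (0.57,-3.42) (3.42,0.57)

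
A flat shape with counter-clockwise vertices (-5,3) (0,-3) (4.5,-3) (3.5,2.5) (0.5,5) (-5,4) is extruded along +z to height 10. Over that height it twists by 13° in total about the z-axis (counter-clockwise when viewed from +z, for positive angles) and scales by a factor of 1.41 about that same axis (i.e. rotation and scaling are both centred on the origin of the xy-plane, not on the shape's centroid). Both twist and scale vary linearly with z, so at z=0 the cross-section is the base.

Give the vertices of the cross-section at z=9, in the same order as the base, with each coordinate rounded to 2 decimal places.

Cross-section at z=9: (-7.54,2.63) (0.83,-4.02) (6.87,-2.77) (4.00,4.32) (-0.72,6.84) (-7.81,3.97)

t = z/height = 9/10 = 0.9
s = 1 + (scale-1)·z/height = 1 + (1.41-1)·9/10 = 1.369000
θ = twist·z/height = 13°·9/10 = 11.7000° = 0.204204 rad
cos θ = 0.979223, sin θ = 0.202787 (intermediates below are computed at full precision and shown rounded to 5 d.p.)
v1: (-5,3) → rotate → (-5.50448,1.92373) → ×s → (-7.53563,2.63359) → (-7.54,2.63)
v2: (0,-3) → rotate → (0.60836,-2.93767) → ×s → (0.83285,-4.02167) → (0.83,-4.02)
v3: (4.5,-3) → rotate → (5.01486,-2.02513) → ×s → (6.86535,-2.77240) → (6.87,-2.77)
v4: (3.5,2.5) → rotate → (2.92031,3.15781) → ×s → (3.99791,4.32305) → (4.00,4.32)
v5: (0.5,5) → rotate → (-0.52433,4.99751) → ×s → (-0.71780,6.84159) → (-0.72,6.84)
v6: (-5,4) → rotate → (-5.70726,2.90295) → ×s → (-7.81324,3.97415) → (-7.81,3.97)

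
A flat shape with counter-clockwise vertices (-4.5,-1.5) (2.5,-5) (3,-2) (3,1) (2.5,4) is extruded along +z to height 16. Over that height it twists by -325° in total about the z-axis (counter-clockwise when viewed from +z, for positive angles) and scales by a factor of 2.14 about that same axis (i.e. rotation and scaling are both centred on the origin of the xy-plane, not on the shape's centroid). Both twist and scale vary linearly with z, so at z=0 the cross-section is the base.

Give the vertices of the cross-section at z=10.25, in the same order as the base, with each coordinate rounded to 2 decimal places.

Cross-section at z=10.25: (8.09,-1.39) (0.28,9.67) (-2.94,5.50) (-5.39,0.93) (-7.08,-4.06)

t = z/height = 10.25/16 = 0.640625
s = 1 + (scale-1)·z/height = 1 + (2.14-1)·10.25/16 = 1.730313
θ = twist·z/height = -325°·10.25/16 = -208.2031° = -3.633830 rad
cos θ = -0.881278, sin θ = 0.472599 (intermediates below are computed at full precision and shown rounded to 5 d.p.)
v1: (-4.5,-1.5) → rotate → (4.67465,-0.80478) → ×s → (8.08860,-1.39252) → (8.09,-1.39)
v2: (2.5,-5) → rotate → (0.15980,5.58789) → ×s → (0.27650,9.66879) → (0.28,9.67)
v3: (3,-2) → rotate → (-1.69864,3.18035) → ×s → (-2.93917,5.50300) → (-2.94,5.50)
v4: (3,1) → rotate → (-3.11643,0.53652) → ×s → (-5.39240,0.92835) → (-5.39,0.93)
v5: (2.5,4) → rotate → (-4.09359,-2.34361) → ×s → (-7.08319,-4.05518) → (-7.08,-4.06)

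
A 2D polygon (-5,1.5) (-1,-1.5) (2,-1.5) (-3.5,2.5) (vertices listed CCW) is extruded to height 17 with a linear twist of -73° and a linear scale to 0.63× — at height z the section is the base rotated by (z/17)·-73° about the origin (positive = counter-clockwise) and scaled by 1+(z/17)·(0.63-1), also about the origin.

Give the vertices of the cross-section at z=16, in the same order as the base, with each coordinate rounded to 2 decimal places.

Cross-section at z=16: (-0.27,3.39) (-1.15,0.25) (-0.44,-1.57) (0.69,2.72)

t = z/height = 16/17 = 0.941176
s = 1 + (scale-1)·z/height = 1 + (0.63-1)·16/17 = 0.651765
θ = twist·z/height = -73°·16/17 = -68.7059° = -1.199144 rad
cos θ = 0.363156, sin θ = -0.931729 (intermediates below are computed at full precision and shown rounded to 5 d.p.)
v1: (-5,1.5) → rotate → (-0.41819,5.20338) → ×s → (-0.27256,3.39138) → (-0.27,3.39)
v2: (-1,-1.5) → rotate → (-1.76075,0.38700) → ×s → (-1.14759,0.25223) → (-1.15,0.25)
v3: (2,-1.5) → rotate → (-0.67128,-2.40819) → ×s → (-0.43752,-1.56957) → (-0.44,-1.57)
v4: (-3.5,2.5) → rotate → (1.05828,4.16894) → ×s → (0.68975,2.71717) → (0.69,2.72)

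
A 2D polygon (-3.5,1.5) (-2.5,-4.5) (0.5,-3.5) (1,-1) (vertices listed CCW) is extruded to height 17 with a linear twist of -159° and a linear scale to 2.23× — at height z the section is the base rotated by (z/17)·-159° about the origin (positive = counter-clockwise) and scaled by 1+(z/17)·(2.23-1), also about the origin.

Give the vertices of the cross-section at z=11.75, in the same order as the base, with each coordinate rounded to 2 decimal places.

t = z/height = 11.75/17 = 0.691176
s = 1 + (scale-1)·z/height = 1 + (2.23-1)·11.75/17 = 1.850147
θ = twist·z/height = -159°·11.75/17 = -109.8971° = -1.918066 rad
cos θ = -0.340331, sin θ = -0.940306 (intermediates below are computed at full precision and shown rounded to 5 d.p.)
v1: (-3.5,1.5) → rotate → (2.60162,2.78057) → ×s → (4.81338,5.14447) → (4.81,5.14)
v2: (-2.5,-4.5) → rotate → (-3.38055,3.88225) → ×s → (-6.25451,7.18274) → (-6.25,7.18)
v3: (0.5,-3.5) → rotate → (-3.46124,0.72101) → ×s → (-6.40379,1.33397) → (-6.40,1.33)
v4: (1,-1) → rotate → (-1.28064,-0.59997) → ×s → (-2.36937,-1.11004) → (-2.37,-1.11)

Cross-section at z=11.75: (4.81,5.14) (-6.25,7.18) (-6.40,1.33) (-2.37,-1.11)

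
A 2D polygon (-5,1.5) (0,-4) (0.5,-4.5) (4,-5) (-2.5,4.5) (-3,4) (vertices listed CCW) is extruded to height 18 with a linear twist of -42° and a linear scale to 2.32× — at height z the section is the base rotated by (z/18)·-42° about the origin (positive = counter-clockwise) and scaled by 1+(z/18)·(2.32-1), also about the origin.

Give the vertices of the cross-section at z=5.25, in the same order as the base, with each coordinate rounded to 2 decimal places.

t = z/height = 5.25/18 = 0.291667
s = 1 + (scale-1)·z/height = 1 + (2.32-1)·5.25/18 = 1.385000
θ = twist·z/height = -42°·5.25/18 = -12.2500° = -0.213803 rad
cos θ = 0.977231, sin θ = -0.212178 (intermediates below are computed at full precision and shown rounded to 5 d.p.)
v1: (-5,1.5) → rotate → (-4.56789,2.52674) → ×s → (-6.32653,3.49953) → (-6.33,3.50)
v2: (0,-4) → rotate → (-0.84871,-3.90892) → ×s → (-1.17546,-5.41386) → (-1.18,-5.41)
v3: (0.5,-4.5) → rotate → (-0.46618,-4.50363) → ×s → (-0.64566,-6.23753) → (-0.65,-6.24)
v4: (4,-5) → rotate → (2.84804,-5.73487) → ×s → (3.94453,-7.94279) → (3.94,-7.94)
v5: (-2.5,4.5) → rotate → (-1.48828,4.92798) → ×s → (-2.06127,6.82526) → (-2.06,6.83)
v6: (-3,4) → rotate → (-2.08298,4.54546) → ×s → (-2.88493,6.29546) → (-2.88,6.30)

Cross-section at z=5.25: (-6.33,3.50) (-1.18,-5.41) (-0.65,-6.24) (3.94,-7.94) (-2.06,6.83) (-2.88,6.30)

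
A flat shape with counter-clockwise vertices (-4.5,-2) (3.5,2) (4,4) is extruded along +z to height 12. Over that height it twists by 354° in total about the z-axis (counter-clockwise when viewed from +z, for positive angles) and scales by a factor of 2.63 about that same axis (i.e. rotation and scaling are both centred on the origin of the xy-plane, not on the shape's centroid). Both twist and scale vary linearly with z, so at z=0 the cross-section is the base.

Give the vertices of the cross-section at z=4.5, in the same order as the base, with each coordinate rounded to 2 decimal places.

t = z/height = 4.5/12 = 0.375
s = 1 + (scale-1)·z/height = 1 + (2.63-1)·4.5/12 = 1.611250
θ = twist·z/height = 354°·4.5/12 = 132.7500° = 2.316925 rad
cos θ = -0.678801, sin θ = 0.734323 (intermediates below are computed at full precision and shown rounded to 5 d.p.)
v1: (-4.5,-2) → rotate → (4.52325,-1.94685) → ×s → (7.28808,-3.13686) → (7.29,-3.14)
v2: (3.5,2) → rotate → (-3.84445,1.21253) → ×s → (-6.19437,1.95368) → (-6.19,1.95)
v3: (4,4) → rotate → (-5.65249,0.22209) → ×s → (-9.10758,0.35784) → (-9.11,0.36)

Cross-section at z=4.5: (7.29,-3.14) (-6.19,1.95) (-9.11,0.36)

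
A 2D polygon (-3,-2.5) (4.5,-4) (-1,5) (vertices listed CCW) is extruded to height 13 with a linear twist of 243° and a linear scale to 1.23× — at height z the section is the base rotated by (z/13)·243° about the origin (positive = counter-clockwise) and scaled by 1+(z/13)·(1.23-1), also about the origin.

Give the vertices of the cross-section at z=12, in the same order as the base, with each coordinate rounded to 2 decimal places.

t = z/height = 12/13 = 0.923077
s = 1 + (scale-1)·z/height = 1 + (1.23-1)·12/13 = 1.212308
θ = twist·z/height = 243°·12/13 = 224.3077° = 3.914908 rad
cos θ = -0.715599, sin θ = -0.698511 (intermediates below are computed at full precision and shown rounded to 5 d.p.)
v1: (-3,-2.5) → rotate → (0.40052,3.88453) → ×s → (0.48555,4.70925) → (0.49,4.71)
v2: (4.5,-4) → rotate → (-6.01424,-0.28091) → ×s → (-7.29111,-0.34054) → (-7.29,-0.34)
v3: (-1,5) → rotate → (4.20816,-2.87948) → ×s → (5.10158,-3.49082) → (5.10,-3.49)

Cross-section at z=12: (0.49,4.71) (-7.29,-0.34) (5.10,-3.49)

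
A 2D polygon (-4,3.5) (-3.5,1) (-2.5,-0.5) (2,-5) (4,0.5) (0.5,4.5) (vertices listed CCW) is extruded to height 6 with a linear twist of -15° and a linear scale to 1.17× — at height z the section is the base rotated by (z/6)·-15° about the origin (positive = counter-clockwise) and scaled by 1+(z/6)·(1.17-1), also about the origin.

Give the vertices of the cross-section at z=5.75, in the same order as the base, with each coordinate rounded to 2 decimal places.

t = z/height = 5.75/6 = 0.958333
s = 1 + (scale-1)·z/height = 1 + (1.17-1)·5.75/6 = 1.162917
θ = twist·z/height = -15°·5.75/6 = -14.3750° = -0.250891 rad
cos θ = 0.968692, sin θ = -0.248267 (intermediates below are computed at full precision and shown rounded to 5 d.p.)
v1: (-4,3.5) → rotate → (-3.00583,4.38349) → ×s → (-3.49553,5.09763) → (-3.50,5.10)
v2: (-3.5,1) → rotate → (-3.14215,1.83763) → ×s → (-3.65406,2.13701) → (-3.65,2.14)
v3: (-2.5,-0.5) → rotate → (-2.54586,0.13632) → ×s → (-2.96063,0.15853) → (-2.96,0.16)
v4: (2,-5) → rotate → (0.69605,-5.33999) → ×s → (0.80944,-6.20997) → (0.81,-6.21)
v5: (4,0.5) → rotate → (3.99890,-0.50872) → ×s → (4.65039,-0.59160) → (4.65,-0.59)
v6: (0.5,4.5) → rotate → (1.60155,4.23498) → ×s → (1.86247,4.92493) → (1.86,4.92)

Cross-section at z=5.75: (-3.50,5.10) (-3.65,2.14) (-2.96,0.16) (0.81,-6.21) (4.65,-0.59) (1.86,4.92)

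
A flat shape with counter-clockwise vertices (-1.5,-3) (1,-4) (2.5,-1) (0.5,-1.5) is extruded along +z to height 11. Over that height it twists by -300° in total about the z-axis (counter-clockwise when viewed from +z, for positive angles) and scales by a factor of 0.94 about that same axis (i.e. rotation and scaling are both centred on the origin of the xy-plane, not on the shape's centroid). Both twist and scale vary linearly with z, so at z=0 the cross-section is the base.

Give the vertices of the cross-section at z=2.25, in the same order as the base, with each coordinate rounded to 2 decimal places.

Cross-section at z=2.25: (-3.31,-0.12) (-2.99,-2.76) (0.32,-2.64) (-1.06,-1.14)

t = z/height = 2.25/11 = 0.204545
s = 1 + (scale-1)·z/height = 1 + (0.94-1)·2.25/11 = 0.987727
θ = twist·z/height = -300°·2.25/11 = -61.3636° = -1.070997 rad
cos θ = 0.479249, sin θ = -0.877679 (intermediates below are computed at full precision and shown rounded to 5 d.p.)
v1: (-1.5,-3) → rotate → (-3.35191,-0.12123) → ×s → (-3.31077,-0.11974) → (-3.31,-0.12)
v2: (1,-4) → rotate → (-3.03147,-2.79467) → ×s → (-2.99426,-2.76038) → (-2.99,-2.76)
v3: (2.5,-1) → rotate → (0.32044,-2.67345) → ×s → (0.31651,-2.64064) → (0.32,-2.64)
v4: (0.5,-1.5) → rotate → (-1.07689,-1.15771) → ×s → (-1.06368,-1.14350) → (-1.06,-1.14)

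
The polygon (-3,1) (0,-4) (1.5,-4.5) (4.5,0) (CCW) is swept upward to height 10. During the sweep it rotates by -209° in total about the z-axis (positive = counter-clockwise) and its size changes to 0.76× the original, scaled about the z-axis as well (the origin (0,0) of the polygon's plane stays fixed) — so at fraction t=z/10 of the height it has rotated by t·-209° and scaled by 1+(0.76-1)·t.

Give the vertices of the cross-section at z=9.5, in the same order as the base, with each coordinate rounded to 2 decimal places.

Cross-section at z=9.5: (1.95,-1.47) (0.98,2.93) (0.01,3.66) (-3.29,1.11)

t = z/height = 9.5/10 = 0.95
s = 1 + (scale-1)·z/height = 1 + (0.76-1)·9.5/10 = 0.772000
θ = twist·z/height = -209°·9.5/10 = -198.5500° = -3.465351 rad
cos θ = -0.948046, sin θ = 0.318132 (intermediates below are computed at full precision and shown rounded to 5 d.p.)
v1: (-3,1) → rotate → (2.52601,-1.90244) → ×s → (1.95008,-1.46869) → (1.95,-1.47)
v2: (0,-4) → rotate → (1.27253,3.79219) → ×s → (0.98239,2.92757) → (0.98,2.93)
v3: (1.5,-4.5) → rotate → (0.00952,4.74341) → ×s → (0.00735,3.66191) → (0.01,3.66)
v4: (4.5,0) → rotate → (-4.26621,1.43159) → ×s → (-3.29351,1.10519) → (-3.29,1.11)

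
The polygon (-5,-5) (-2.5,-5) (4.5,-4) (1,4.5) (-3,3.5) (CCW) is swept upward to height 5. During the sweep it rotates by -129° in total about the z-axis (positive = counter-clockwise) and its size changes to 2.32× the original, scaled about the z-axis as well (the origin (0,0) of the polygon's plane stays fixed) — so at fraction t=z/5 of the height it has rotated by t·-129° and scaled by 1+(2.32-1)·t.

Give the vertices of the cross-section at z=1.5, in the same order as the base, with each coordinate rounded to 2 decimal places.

Cross-section at z=1.5: (-9.81,-1.08) (-7.09,-3.27) (1.41,-8.29) (5.02,4.03) (-0.21,6.43)

t = z/height = 1.5/5 = 0.3
s = 1 + (scale-1)·z/height = 1 + (2.32-1)·1.5/5 = 1.396000
θ = twist·z/height = -129°·1.5/5 = -38.7000° = -0.675442 rad
cos θ = 0.780430, sin θ = -0.625243 (intermediates below are computed at full precision and shown rounded to 5 d.p.)
v1: (-5,-5) → rotate → (-7.02837,-0.77594) → ×s → (-9.81160,-1.08321) → (-9.81,-1.08)
v2: (-2.5,-5) → rotate → (-5.07729,-2.33905) → ×s → (-7.08790,-3.26531) → (-7.09,-3.27)
v3: (4.5,-4) → rotate → (1.01097,-5.93531) → ×s → (1.41131,-8.28570) → (1.41,-8.29)
v4: (1,4.5) → rotate → (3.59402,2.88669) → ×s → (5.01726,4.02983) → (5.02,4.03)
v5: (-3,3.5) → rotate → (-0.15294,4.60723) → ×s → (-0.21351,6.43170) → (-0.21,6.43)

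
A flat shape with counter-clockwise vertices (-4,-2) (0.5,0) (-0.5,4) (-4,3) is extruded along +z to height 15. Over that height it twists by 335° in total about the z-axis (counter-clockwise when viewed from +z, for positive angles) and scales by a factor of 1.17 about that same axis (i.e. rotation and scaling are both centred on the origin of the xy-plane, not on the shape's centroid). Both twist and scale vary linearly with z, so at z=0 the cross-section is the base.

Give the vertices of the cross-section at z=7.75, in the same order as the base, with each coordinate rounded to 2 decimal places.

Cross-section at z=7.75: (4.58,1.64) (-0.54,0.07) (0.02,-4.39) (3.93,-3.76)

t = z/height = 7.75/15 = 0.516667
s = 1 + (scale-1)·z/height = 1 + (1.17-1)·7.75/15 = 1.087833
θ = twist·z/height = 335°·7.75/15 = 173.0833° = 3.020874 rad
cos θ = -0.992722, sin θ = 0.120426 (intermediates below are computed at full precision and shown rounded to 5 d.p.)
v1: (-4,-2) → rotate → (4.21174,1.50374) → ×s → (4.58167,1.63582) → (4.58,1.64)
v2: (0.5,0) → rotate → (-0.49636,0.06021) → ×s → (-0.53996,0.06550) → (-0.54,0.07)
v3: (-0.5,4) → rotate → (0.01466,-4.03110) → ×s → (0.01595,-4.38517) → (0.02,-4.39)
v4: (-4,3) → rotate → (3.60961,-3.45987) → ×s → (3.92666,-3.76376) → (3.93,-3.76)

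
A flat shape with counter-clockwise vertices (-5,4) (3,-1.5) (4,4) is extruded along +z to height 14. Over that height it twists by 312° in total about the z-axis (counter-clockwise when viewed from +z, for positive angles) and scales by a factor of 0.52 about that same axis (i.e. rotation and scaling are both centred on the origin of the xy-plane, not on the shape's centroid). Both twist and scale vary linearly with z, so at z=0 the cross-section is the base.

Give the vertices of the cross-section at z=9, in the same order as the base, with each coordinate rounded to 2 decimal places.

Cross-section at z=9: (4.21,-1.37) (-2.31,0.24) (-1.62,-3.56)

t = z/height = 9/14 = 0.642857
s = 1 + (scale-1)·z/height = 1 + (0.52-1)·9/14 = 0.691429
θ = twist·z/height = 312°·9/14 = 200.5714° = 3.500632 rad
cos θ = -0.936235, sin θ = -0.351375 (intermediates below are computed at full precision and shown rounded to 5 d.p.)
v1: (-5,4) → rotate → (6.08667,-1.98807) → ×s → (4.20850,-1.37461) → (4.21,-1.37)
v2: (3,-1.5) → rotate → (-3.33577,0.35023) → ×s → (-2.30644,0.24216) → (-2.31,0.24)
v3: (4,4) → rotate → (-2.33944,-5.15044) → ×s → (-1.61756,-3.56116) → (-1.62,-3.56)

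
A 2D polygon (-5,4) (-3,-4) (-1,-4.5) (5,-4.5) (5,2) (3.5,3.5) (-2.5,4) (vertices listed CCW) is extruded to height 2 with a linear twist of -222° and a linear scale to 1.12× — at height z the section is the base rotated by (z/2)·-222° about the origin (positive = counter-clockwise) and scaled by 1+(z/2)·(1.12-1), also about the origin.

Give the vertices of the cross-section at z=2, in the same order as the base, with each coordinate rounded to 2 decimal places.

t = z/height = 2/2 = 1
s = 1 + (scale-1)·z/height = 1 + (1.12-1)·2/2 = 1.120000
θ = twist·z/height = -222°·2/2 = -222.0000° = -3.874631 rad
cos θ = -0.743145, sin θ = 0.669131 (intermediates below are computed at full precision and shown rounded to 5 d.p.)
v1: (-5,4) → rotate → (1.03920,-6.31823) → ×s → (1.16391,-7.07642) → (1.16,-7.08)
v2: (-3,-4) → rotate → (4.90596,0.96519) → ×s → (5.49467,1.08101) → (5.49,1.08)
v3: (-1,-4.5) → rotate → (3.75423,2.67502) → ×s → (4.20474,2.99602) → (4.20,3.00)
v4: (5,-4.5) → rotate → (-0.70464,6.68980) → ×s → (-0.78919,7.49258) → (-0.79,7.49)
v5: (5,2) → rotate → (-5.05399,1.85936) → ×s → (-5.66046,2.08249) → (-5.66,2.08)
v6: (3.5,3.5) → rotate → (-4.94296,-0.25905) → ×s → (-5.53612,-0.29014) → (-5.54,-0.29)
v7: (-2.5,4) → rotate → (-0.81866,-4.64541) → ×s → (-0.91690,-5.20285) → (-0.92,-5.20)

Cross-section at z=2: (1.16,-7.08) (5.49,1.08) (4.20,3.00) (-0.79,7.49) (-5.66,2.08) (-5.54,-0.29) (-0.92,-5.20)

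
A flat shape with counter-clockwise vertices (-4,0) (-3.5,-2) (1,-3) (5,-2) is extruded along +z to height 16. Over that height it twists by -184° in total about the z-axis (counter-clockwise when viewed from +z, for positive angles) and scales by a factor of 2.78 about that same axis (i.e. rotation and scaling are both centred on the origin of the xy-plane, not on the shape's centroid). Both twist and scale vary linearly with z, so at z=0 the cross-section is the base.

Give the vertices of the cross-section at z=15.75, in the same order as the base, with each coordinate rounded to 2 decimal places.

Cross-section at z=15.75: (11.01,-0.22) (9.74,5.31) (-2.59,8.31) (-13.65,5.77)

t = z/height = 15.75/16 = 0.984375
s = 1 + (scale-1)·z/height = 1 + (2.78-1)·15.75/16 = 2.752188
θ = twist·z/height = -184°·15.75/16 = -181.1250° = -3.161228 rad
cos θ = -0.999807, sin θ = 0.019634 (intermediates below are computed at full precision and shown rounded to 5 d.p.)
v1: (-4,0) → rotate → (3.99923,-0.07853) → ×s → (11.00663,-0.21614) → (11.01,-0.22)
v2: (-3.5,-2) → rotate → (3.53859,1.93090) → ×s → (9.73887,5.31419) → (9.74,5.31)
v3: (1,-3) → rotate → (-0.94091,3.01906) → ×s → (-2.58955,8.30901) → (-2.59,8.31)
v4: (5,-2) → rotate → (-4.95977,2.09778) → ×s → (-13.65021,5.77349) → (-13.65,5.77)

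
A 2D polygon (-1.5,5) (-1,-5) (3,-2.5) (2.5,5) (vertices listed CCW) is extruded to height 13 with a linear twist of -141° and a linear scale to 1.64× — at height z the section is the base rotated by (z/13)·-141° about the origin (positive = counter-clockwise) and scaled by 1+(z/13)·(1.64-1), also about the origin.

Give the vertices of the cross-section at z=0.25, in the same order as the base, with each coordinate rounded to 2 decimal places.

t = z/height = 0.25/13 = 0.0192308
s = 1 + (scale-1)·z/height = 1 + (1.64-1)·0.25/13 = 1.012308
θ = twist·z/height = -141°·0.25/13 = -2.7115° = -0.047325 rad
cos θ = 0.998880, sin θ = -0.047308 (intermediates below are computed at full precision and shown rounded to 5 d.p.)
v1: (-1.5,5) → rotate → (-1.26178,5.06536) → ×s → (-1.27731,5.12771) → (-1.28,5.13)
v2: (-1,-5) → rotate → (-1.23542,-4.94709) → ×s → (-1.25062,-5.00798) → (-1.25,-5.01)
v3: (3,-2.5) → rotate → (2.87837,-2.63912) → ×s → (2.91380,-2.67161) → (2.91,-2.67)
v4: (2.5,5) → rotate → (2.73374,4.87613) → ×s → (2.76738,4.93615) → (2.77,4.94)

Cross-section at z=0.25: (-1.28,5.13) (-1.25,-5.01) (2.91,-2.67) (2.77,4.94)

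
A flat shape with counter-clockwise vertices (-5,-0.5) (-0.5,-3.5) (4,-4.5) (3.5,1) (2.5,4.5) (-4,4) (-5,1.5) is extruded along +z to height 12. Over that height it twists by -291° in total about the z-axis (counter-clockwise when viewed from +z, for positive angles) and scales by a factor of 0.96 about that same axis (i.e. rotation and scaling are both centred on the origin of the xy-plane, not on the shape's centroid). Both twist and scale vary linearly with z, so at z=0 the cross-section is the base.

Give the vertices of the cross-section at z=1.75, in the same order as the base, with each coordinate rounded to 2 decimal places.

t = z/height = 1.75/12 = 0.145833
s = 1 + (scale-1)·z/height = 1 + (0.96-1)·1.75/12 = 0.994167
θ = twist·z/height = -291°·1.75/12 = -42.4375° = -0.740674 rad
cos θ = 0.738014, sin θ = -0.674786 (intermediates below are computed at full precision and shown rounded to 5 d.p.)
v1: (-5,-0.5) → rotate → (-4.02746,3.00492) → ×s → (-4.00397,2.98739) → (-4.00,2.99)
v2: (-0.5,-3.5) → rotate → (-2.73076,-2.24566) → ×s → (-2.71483,-2.23256) → (-2.71,-2.23)
v3: (4,-4.5) → rotate → (-0.08448,-6.02020) → ×s → (-0.08399,-5.98509) → (-0.08,-5.99)
v4: (3.5,1) → rotate → (3.25783,-1.62374) → ×s → (3.23883,-1.61426) → (3.24,-1.61)
v5: (2.5,4.5) → rotate → (4.88157,1.63410) → ×s → (4.85309,1.62457) → (4.85,1.62)
v6: (-4,4) → rotate → (-0.25291,5.65120) → ×s → (-0.25144,5.61823) → (-0.25,5.62)
v7: (-5,1.5) → rotate → (-2.67789,4.48095) → ×s → (-2.66227,4.45481) → (-2.66,4.45)

Cross-section at z=1.75: (-4.00,2.99) (-2.71,-2.23) (-0.08,-5.99) (3.24,-1.61) (4.85,1.62) (-0.25,5.62) (-2.66,4.45)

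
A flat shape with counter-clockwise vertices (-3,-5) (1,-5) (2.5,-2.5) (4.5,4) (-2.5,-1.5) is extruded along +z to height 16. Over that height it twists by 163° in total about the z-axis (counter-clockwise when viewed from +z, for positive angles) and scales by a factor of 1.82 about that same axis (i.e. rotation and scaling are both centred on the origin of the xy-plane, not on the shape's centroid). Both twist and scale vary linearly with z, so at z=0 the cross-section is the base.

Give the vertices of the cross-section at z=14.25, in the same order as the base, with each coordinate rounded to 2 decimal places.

t = z/height = 14.25/16 = 0.890625
s = 1 + (scale-1)·z/height = 1 + (1.82-1)·14.25/16 = 1.730313
θ = twist·z/height = 163°·14.25/16 = 145.1719° = 2.533727 rad
cos θ = -0.820869, sin θ = 0.571117 (intermediates below are computed at full precision and shown rounded to 5 d.p.)
v1: (-3,-5) → rotate → (5.31819,2.39100) → ×s → (9.20213,4.13717) → (9.20,4.14)
v2: (1,-5) → rotate → (2.03471,4.67546) → ×s → (3.52069,8.09001) → (3.52,8.09)
v3: (2.5,-2.5) → rotate → (-0.62438,3.47996) → ×s → (-1.08037,6.02142) → (-1.08,6.02)
v4: (4.5,4) → rotate → (-5.97838,-0.71345) → ×s → (-10.34446,-1.23449) → (-10.34,-1.23)
v5: (-2.5,-1.5) → rotate → (2.90885,-0.19649) → ×s → (5.03321,-0.33999) → (5.03,-0.34)

Cross-section at z=14.25: (9.20,4.14) (3.52,8.09) (-1.08,6.02) (-10.34,-1.23) (5.03,-0.34)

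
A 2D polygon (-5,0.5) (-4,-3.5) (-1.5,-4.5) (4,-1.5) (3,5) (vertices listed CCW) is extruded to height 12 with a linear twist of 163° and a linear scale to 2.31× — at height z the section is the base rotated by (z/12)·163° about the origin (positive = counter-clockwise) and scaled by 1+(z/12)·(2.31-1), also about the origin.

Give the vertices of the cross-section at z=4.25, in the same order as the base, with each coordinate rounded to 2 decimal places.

t = z/height = 4.25/12 = 0.354167
s = 1 + (scale-1)·z/height = 1 + (2.31-1)·4.25/12 = 1.463958
θ = twist·z/height = 163°·4.25/12 = 57.7292° = 1.007564 rad
cos θ = 0.533922, sin θ = 0.845534 (intermediates below are computed at full precision and shown rounded to 5 d.p.)
v1: (-5,0.5) → rotate → (-3.09238,-3.96071) → ×s → (-4.52711,-5.79831) → (-4.53,-5.80)
v2: (-4,-3.5) → rotate → (0.82368,-5.25086) → ×s → (1.20583,-7.68704) → (1.21,-7.69)
v3: (-1.5,-4.5) → rotate → (3.00402,-3.67095) → ×s → (4.39776,-5.37412) → (4.40,-5.37)
v4: (4,-1.5) → rotate → (3.40399,2.58125) → ×s → (4.98330,3.77885) → (4.98,3.78)
v5: (3,5) → rotate → (-2.62590,5.20621) → ×s → (-3.84421,7.62168) → (-3.84,7.62)

Cross-section at z=4.25: (-4.53,-5.80) (1.21,-7.69) (4.40,-5.37) (4.98,3.78) (-3.84,7.62)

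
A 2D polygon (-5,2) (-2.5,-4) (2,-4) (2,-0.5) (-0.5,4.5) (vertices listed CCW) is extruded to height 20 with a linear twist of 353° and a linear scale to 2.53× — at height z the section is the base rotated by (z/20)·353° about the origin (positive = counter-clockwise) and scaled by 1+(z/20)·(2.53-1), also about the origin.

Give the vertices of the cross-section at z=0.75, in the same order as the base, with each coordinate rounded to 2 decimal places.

t = z/height = 0.75/20 = 0.0375
s = 1 + (scale-1)·z/height = 1 + (2.53-1)·0.75/20 = 1.057375
θ = twist·z/height = 353°·0.75/20 = 13.2375° = 0.231038 rad
cos θ = 0.973429, sin θ = 0.228988 (intermediates below are computed at full precision and shown rounded to 5 d.p.)
v1: (-5,2) → rotate → (-5.32512,0.80192) → ×s → (-5.63065,0.84793) → (-5.63,0.85)
v2: (-2.5,-4) → rotate → (-1.51762,-4.46619) → ×s → (-1.60469,-4.72243) → (-1.60,-4.72)
v3: (2,-4) → rotate → (2.86281,-3.43574) → ×s → (3.02706,-3.63287) → (3.03,-3.63)
v4: (2,-0.5) → rotate → (2.06135,-0.02874) → ×s → (2.17962,-0.03039) → (2.18,-0.03)
v5: (-0.5,4.5) → rotate → (-1.51716,4.26594) → ×s → (-1.60421,4.51070) → (-1.60,4.51)

Cross-section at z=0.75: (-5.63,0.85) (-1.60,-4.72) (3.03,-3.63) (2.18,-0.03) (-1.60,4.51)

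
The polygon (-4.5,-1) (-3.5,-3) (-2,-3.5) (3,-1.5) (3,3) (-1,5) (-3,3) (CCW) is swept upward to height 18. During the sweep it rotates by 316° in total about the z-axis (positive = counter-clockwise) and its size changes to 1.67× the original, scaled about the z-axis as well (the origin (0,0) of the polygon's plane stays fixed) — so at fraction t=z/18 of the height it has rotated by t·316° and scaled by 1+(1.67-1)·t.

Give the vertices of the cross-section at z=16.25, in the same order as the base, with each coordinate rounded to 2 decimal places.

Cross-section at z=16.25: (-3.45,6.54) (-6.12,4.15) (-6.26,1.62) (-1.05,-5.28) (5.91,-3.38) (7.32,3.66) (3.38,5.91)

t = z/height = 16.25/18 = 0.902778
s = 1 + (scale-1)·z/height = 1 + (1.67-1)·16.25/18 = 1.604861
θ = twist·z/height = 316°·16.25/18 = 285.2778° = 4.979037 rad
cos θ = 0.263499, sin θ = -0.964660 (intermediates below are computed at full precision and shown rounded to 5 d.p.)
v1: (-4.5,-1) → rotate → (-2.15040,4.07747) → ×s → (-3.45110,6.54377) → (-3.45,6.54)
v2: (-3.5,-3) → rotate → (-3.81623,2.58581) → ×s → (-6.12451,4.14987) → (-6.12,4.15)
v3: (-2,-3.5) → rotate → (-3.90331,1.00707) → ×s → (-6.26427,1.61621) → (-6.26,1.62)
v4: (3,-1.5) → rotate → (-0.65649,-3.28923) → ×s → (-1.05358,-5.27875) → (-1.05,-5.28)
v5: (3,3) → rotate → (3.68448,-2.10348) → ×s → (5.91307,-3.37580) → (5.91,-3.38)
v6: (-1,5) → rotate → (4.55980,2.28215) → ×s → (7.31784,3.66254) → (7.32,3.66)
v7: (-3,3) → rotate → (2.10348,3.68448) → ×s → (3.37580,5.91307) → (3.38,5.91)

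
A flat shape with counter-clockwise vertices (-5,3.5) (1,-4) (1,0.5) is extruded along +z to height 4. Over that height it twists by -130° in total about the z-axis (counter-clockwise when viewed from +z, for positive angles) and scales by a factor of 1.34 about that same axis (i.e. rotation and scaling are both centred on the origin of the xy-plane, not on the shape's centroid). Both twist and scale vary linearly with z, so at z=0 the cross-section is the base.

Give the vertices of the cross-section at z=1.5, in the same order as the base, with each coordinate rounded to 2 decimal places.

t = z/height = 1.5/4 = 0.375
s = 1 + (scale-1)·z/height = 1 + (1.34-1)·1.5/4 = 1.127500
θ = twist·z/height = -130°·1.5/4 = -48.7500° = -0.850848 rad
cos θ = 0.659346, sin θ = -0.751840 (intermediates below are computed at full precision and shown rounded to 5 d.p.)
v1: (-5,3.5) → rotate → (-0.66529,6.06691) → ×s → (-0.75011,6.84044) → (-0.75,6.84)
v2: (1,-4) → rotate → (-2.34801,-3.38922) → ×s → (-2.64739,-3.82135) → (-2.65,-3.82)
v3: (1,0.5) → rotate → (1.03527,-0.42217) → ×s → (1.16726,-0.47599) → (1.17,-0.48)

Cross-section at z=1.5: (-0.75,6.84) (-2.65,-3.82) (1.17,-0.48)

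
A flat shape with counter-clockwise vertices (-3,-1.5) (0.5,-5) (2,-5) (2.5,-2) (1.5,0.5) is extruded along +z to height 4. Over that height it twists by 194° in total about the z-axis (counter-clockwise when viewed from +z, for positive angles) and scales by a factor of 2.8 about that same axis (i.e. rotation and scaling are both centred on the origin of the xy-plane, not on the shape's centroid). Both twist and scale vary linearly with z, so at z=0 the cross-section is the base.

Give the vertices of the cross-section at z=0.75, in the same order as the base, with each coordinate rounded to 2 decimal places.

t = z/height = 0.75/4 = 0.1875
s = 1 + (scale-1)·z/height = 1 + (2.8-1)·0.75/4 = 1.337500
θ = twist·z/height = 194°·0.75/4 = 36.3750° = 0.634864 rad
cos θ = 0.805153, sin θ = 0.593068 (intermediates below are computed at full precision and shown rounded to 5 d.p.)
v1: (-3,-1.5) → rotate → (-1.52586,-2.98693) → ×s → (-2.04083,-3.99502) → (-2.04,-4.00)
v2: (0.5,-5) → rotate → (3.36791,-3.72923) → ×s → (4.50459,-4.98784) → (4.50,-4.99)
v3: (2,-5) → rotate → (4.57564,-2.83963) → ×s → (6.11992,-3.79800) → (6.12,-3.80)
v4: (2.5,-2) → rotate → (3.19902,-0.12764) → ×s → (4.27869,-0.17071) → (4.28,-0.17)
v5: (1.5,0.5) → rotate → (0.91120,1.29218) → ×s → (1.21872,1.72829) → (1.22,1.73)

Cross-section at z=0.75: (-2.04,-4.00) (4.50,-4.99) (6.12,-3.80) (4.28,-0.17) (1.22,1.73)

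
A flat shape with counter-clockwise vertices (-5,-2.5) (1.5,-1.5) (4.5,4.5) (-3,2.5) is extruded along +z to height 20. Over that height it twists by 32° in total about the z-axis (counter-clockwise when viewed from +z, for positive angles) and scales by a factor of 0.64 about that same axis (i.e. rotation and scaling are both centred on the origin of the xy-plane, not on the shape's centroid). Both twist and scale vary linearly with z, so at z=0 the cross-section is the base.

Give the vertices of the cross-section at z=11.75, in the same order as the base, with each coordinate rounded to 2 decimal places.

Cross-section at z=11.75: (-3.10,-3.14) (1.50,-0.74) (2.22,4.50) (-2.87,1.10)

t = z/height = 11.75/20 = 0.5875
s = 1 + (scale-1)·z/height = 1 + (0.64-1)·11.75/20 = 0.788500
θ = twist·z/height = 32°·11.75/20 = 18.8000° = 0.328122 rad
cos θ = 0.946649, sin θ = 0.322266 (intermediates below are computed at full precision and shown rounded to 5 d.p.)
v1: (-5,-2.5) → rotate → (-3.92758,-3.97795) → ×s → (-3.09690,-3.13661) → (-3.10,-3.14)
v2: (1.5,-1.5) → rotate → (1.90337,-0.93658) → ×s → (1.50081,-0.73849) → (1.50,-0.74)
v3: (4.5,4.5) → rotate → (2.80973,5.71012) → ×s → (2.21547,4.50243) → (2.22,4.50)
v4: (-3,2.5) → rotate → (-3.64561,1.39983) → ×s → (-2.87457,1.10376) → (-2.87,1.10)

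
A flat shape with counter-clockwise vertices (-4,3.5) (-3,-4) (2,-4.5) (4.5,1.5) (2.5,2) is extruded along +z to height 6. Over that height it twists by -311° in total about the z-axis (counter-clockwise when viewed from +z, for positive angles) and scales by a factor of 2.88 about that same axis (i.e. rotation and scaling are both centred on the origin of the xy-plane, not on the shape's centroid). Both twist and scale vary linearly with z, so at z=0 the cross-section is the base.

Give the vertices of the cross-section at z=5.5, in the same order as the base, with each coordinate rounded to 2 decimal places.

t = z/height = 5.5/6 = 0.916667
s = 1 + (scale-1)·z/height = 1 + (2.88-1)·5.5/6 = 2.723333
θ = twist·z/height = -311°·5.5/6 = -285.0833° = -4.975643 rad
cos θ = 0.260224, sin θ = 0.965548 (intermediates below are computed at full precision and shown rounded to 5 d.p.)
v1: (-4,3.5) → rotate → (-4.42031,-2.95141) → ×s → (-12.03799,-8.03768) → (-12.04,-8.04)
v2: (-3,-4) → rotate → (3.08152,-3.93754) → ×s → (8.39201,-10.72323) → (8.39,-10.72)
v3: (2,-4.5) → rotate → (4.86541,0.76009) → ×s → (13.25015,2.06998) → (13.25,2.07)
v4: (4.5,1.5) → rotate → (-0.27732,4.73530) → ×s → (-0.75522,12.89581) → (-0.76,12.90)
v5: (2.5,2) → rotate → (-1.28054,2.93432) → ×s → (-3.48733,7.99113) → (-3.49,7.99)

Cross-section at z=5.5: (-12.04,-8.04) (8.39,-10.72) (13.25,2.07) (-0.76,12.90) (-3.49,7.99)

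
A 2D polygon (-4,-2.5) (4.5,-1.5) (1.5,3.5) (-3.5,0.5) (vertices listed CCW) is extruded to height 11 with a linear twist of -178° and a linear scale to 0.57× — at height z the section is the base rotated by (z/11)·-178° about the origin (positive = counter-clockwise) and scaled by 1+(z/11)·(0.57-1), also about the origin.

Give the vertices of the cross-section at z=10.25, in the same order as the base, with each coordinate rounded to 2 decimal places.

t = z/height = 10.25/11 = 0.931818
s = 1 + (scale-1)·z/height = 1 + (0.57-1)·10.25/11 = 0.599318
θ = twist·z/height = -178°·10.25/11 = -165.8636° = -2.894867 rad
cos θ = -0.969717, sin θ = -0.244231 (intermediates below are computed at full precision and shown rounded to 5 d.p.)
v1: (-4,-2.5) → rotate → (3.26829,3.40122) → ×s → (1.95875,2.03841) → (1.96,2.04)
v2: (4.5,-1.5) → rotate → (-4.73007,0.35554) → ×s → (-2.83482,0.21308) → (-2.83,0.21)
v3: (1.5,3.5) → rotate → (-0.59977,-3.76036) → ×s → (-0.35945,-2.25365) → (-0.36,-2.25)
v4: (-3.5,0.5) → rotate → (3.51613,0.36995) → ×s → (2.10728,0.22172) → (2.11,0.22)

Cross-section at z=10.25: (1.96,2.04) (-2.83,0.21) (-0.36,-2.25) (2.11,0.22)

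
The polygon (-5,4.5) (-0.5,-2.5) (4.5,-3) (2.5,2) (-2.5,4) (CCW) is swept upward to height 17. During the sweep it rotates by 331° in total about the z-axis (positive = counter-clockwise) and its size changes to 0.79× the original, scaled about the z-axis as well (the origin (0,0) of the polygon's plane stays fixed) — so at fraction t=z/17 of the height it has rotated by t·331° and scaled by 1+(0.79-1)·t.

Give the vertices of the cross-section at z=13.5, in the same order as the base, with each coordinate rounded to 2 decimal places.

Cross-section at z=13.5: (4.24,3.67) (-2.02,0.67) (-2.95,-3.41) (1.39,-2.27) (3.57,1.65)

t = z/height = 13.5/17 = 0.794118
s = 1 + (scale-1)·z/height = 1 + (0.79-1)·13.5/17 = 0.833235
θ = twist·z/height = 331°·13.5/17 = 262.8529° = 4.587649 rad
cos θ = -0.124416, sin θ = -0.992230 (intermediates below are computed at full precision and shown rounded to 5 d.p.)
v1: (-5,4.5) → rotate → (5.08712,4.40128) → ×s → (4.23877,3.66730) → (4.24,3.67)
v2: (-0.5,-2.5) → rotate → (-2.41837,0.80716) → ×s → (-2.01507,0.67255) → (-2.02,0.67)
v3: (4.5,-3) → rotate → (-3.53656,-4.09179) → ×s → (-2.94679,-3.40942) → (-2.95,-3.41)
v4: (2.5,2) → rotate → (1.67342,-2.72941) → ×s → (1.39435,-2.27424) → (1.39,-2.27)
v5: (-2.5,4) → rotate → (4.27996,1.98291) → ×s → (3.56621,1.65223) → (3.57,1.65)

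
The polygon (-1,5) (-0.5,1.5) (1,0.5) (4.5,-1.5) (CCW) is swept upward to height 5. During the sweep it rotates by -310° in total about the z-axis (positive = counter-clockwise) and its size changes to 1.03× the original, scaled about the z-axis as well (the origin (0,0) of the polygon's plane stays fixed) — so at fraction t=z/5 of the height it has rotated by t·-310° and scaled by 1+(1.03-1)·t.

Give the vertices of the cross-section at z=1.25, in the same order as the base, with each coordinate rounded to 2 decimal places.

t = z/height = 1.25/5 = 0.25
s = 1 + (scale-1)·z/height = 1 + (1.03-1)·1.25/5 = 1.007500
θ = twist·z/height = -310°·1.25/5 = -77.5000° = -1.352630 rad
cos θ = 0.216440, sin θ = -0.976296 (intermediates below are computed at full precision and shown rounded to 5 d.p.)
v1: (-1,5) → rotate → (4.66504,2.05849) → ×s → (4.70003,2.07393) → (4.70,2.07)
v2: (-0.5,1.5) → rotate → (1.35622,0.81281) → ×s → (1.36640,0.81890) → (1.37,0.82)
v3: (1,0.5) → rotate → (0.70459,-0.86808) → ×s → (0.70987,-0.87459) → (0.71,-0.87)
v4: (4.5,-1.5) → rotate → (-0.49047,-4.71799) → ×s → (-0.49414,-4.75338) → (-0.49,-4.75)

Cross-section at z=1.25: (4.70,2.07) (1.37,0.82) (0.71,-0.87) (-0.49,-4.75)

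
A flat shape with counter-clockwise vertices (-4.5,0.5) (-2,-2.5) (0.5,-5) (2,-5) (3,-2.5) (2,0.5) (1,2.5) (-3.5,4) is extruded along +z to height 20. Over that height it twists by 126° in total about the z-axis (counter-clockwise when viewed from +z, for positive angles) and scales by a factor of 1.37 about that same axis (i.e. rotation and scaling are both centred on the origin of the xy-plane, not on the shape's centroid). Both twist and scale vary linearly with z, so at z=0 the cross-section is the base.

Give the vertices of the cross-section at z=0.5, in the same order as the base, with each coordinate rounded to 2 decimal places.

Cross-section at z=0.5: (-4.56,0.25) (-1.88,-2.63) (0.78,-5.01) (2.29,-4.93) (3.16,-2.35) (1.99,0.61) (0.87,2.57) (-3.75,3.84)

t = z/height = 0.5/20 = 0.025
s = 1 + (scale-1)·z/height = 1 + (1.37-1)·0.5/20 = 1.009250
θ = twist·z/height = 126°·0.5/20 = 3.1500° = 0.054978 rad
cos θ = 0.998489, sin θ = 0.054950 (intermediates below are computed at full precision and shown rounded to 5 d.p.)
v1: (-4.5,0.5) → rotate → (-4.52068,0.25197) → ×s → (-4.56249,0.25430) → (-4.56,0.25)
v2: (-2,-2.5) → rotate → (-1.85960,-2.60612) → ×s → (-1.87680,-2.63023) → (-1.88,-2.63)
v3: (0.5,-5) → rotate → (0.77400,-4.96497) → ×s → (0.78115,-5.01090) → (0.78,-5.01)
v4: (2,-5) → rotate → (2.27173,-4.88255) → ×s → (2.29274,-4.92771) → (2.29,-4.93)
v5: (3,-2.5) → rotate → (3.13284,-2.33137) → ×s → (3.16182,-2.35294) → (3.16,-2.35)
v6: (2,0.5) → rotate → (1.96950,0.60914) → ×s → (1.98772,0.61478) → (1.99,0.61)
v7: (1,2.5) → rotate → (0.86111,2.55117) → ×s → (0.86908,2.57477) → (0.87,2.57)
v8: (-3.5,4) → rotate → (-3.71451,3.80163) → ×s → (-3.74887,3.83680) → (-3.75,3.84)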